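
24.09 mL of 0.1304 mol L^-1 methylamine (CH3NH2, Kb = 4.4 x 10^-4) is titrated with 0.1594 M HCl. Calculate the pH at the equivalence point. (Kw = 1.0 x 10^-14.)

5.89

n(CH3NH2) = 0.1304 x 0.02409 = 0.003141 mol; V(HCl) at equivalence = 0.003141/0.1594 = 0.01971 L.
At equivalence the base is fully converted to CH3NH3+; total volume = 0.04380 L, so [CH3NH3+] = 0.003141/0.04380 = 0.07172 M.
Ka(CH3NH3+) = Kw/Kb = 1.0e-14 / 4.4 x 10^-4 = 2.27e-11.
[H^+] = sqrt(Ka x [CH3NH3+]) = sqrt(2.27e-11 x 0.07172) = 1.28e-6 M.
pH = -log(1.28e-6) = 5.89.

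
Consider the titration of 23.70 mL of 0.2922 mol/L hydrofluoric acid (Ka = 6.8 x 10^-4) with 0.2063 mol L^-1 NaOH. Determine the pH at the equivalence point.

n(HF) = 0.2922 x 0.02370 = 0.006925 mol; V(NaOH) at equivalence = 0.006925/0.2063 = 0.03357 L.
At equivalence all the acid is converted to F-; total volume = 0.02370 + 0.03357 = 0.05727 L, so [F-] = 0.006925/0.05727 = 0.1209 M.
Kb = Kw/Ka = 1.0e-14 / 6.8 x 10^-4 = 1.47e-11.
[OH^-] = sqrt(Kb x [F-]) = sqrt(1.47e-11 x 0.1209) = 1.33e-6 M.
pOH = 5.87, so pH = 14.00 - 5.87 = 8.13.

8.13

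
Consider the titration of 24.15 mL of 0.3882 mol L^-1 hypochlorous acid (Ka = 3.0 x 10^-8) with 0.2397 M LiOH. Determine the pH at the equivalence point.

n(HClO) = 0.3882 x 0.02415 = 0.009375 mol; V(LiOH) at equivalence = 0.009375/0.2397 = 0.03911 L.
At equivalence all the acid is converted to ClO-; total volume = 0.02415 + 0.03911 = 0.06326 L, so [ClO-] = 0.009375/0.06326 = 0.1482 M.
Kb = Kw/Ka = 1.0e-14 / 3.0 x 10^-8 = 3.33e-7.
[OH^-] = sqrt(Kb x [ClO-]) = sqrt(3.33e-7 x 0.1482) = 0.000222 M.
pOH = 3.65, so pH = 14.00 - 3.65 = 10.35.

10.35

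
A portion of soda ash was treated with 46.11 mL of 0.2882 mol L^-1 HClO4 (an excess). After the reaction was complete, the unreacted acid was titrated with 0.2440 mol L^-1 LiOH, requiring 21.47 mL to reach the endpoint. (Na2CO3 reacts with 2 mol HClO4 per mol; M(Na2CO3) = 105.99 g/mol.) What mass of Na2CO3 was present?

Total n(HClO4) added = 0.2882 x 0.04611 = 0.01329 mol.
n(LiOH) used = 0.2440 x 0.02147 = 0.005239 mol, which equals the excess n(HClO4).
So n(HClO4) consumed by the sample = 0.01329 - 0.005239 = 0.008050 mol.
n(Na2CO3) = 0.008050 / 2 = 0.004025 mol.
mass = 0.004025 mol x 105.99 g/mol = 0.427 g.

0.427 g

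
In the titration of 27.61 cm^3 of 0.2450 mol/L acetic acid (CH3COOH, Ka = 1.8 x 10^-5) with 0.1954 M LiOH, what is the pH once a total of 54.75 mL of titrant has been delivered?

n(acid) = 0.2450 x 0.02761 = 0.006764 mol; n(LiOH) added = 0.1954 x 0.05475 = 0.01070 mol.
Base is in excess by 0.01070 - 0.006764 = 0.003934 mol in a total volume of 0.08236 L.
[OH^-] = 0.003934/0.08236 = 0.04776 M, so pOH = 1.32 and pH = 14.00 - 1.32 = 12.68.

12.68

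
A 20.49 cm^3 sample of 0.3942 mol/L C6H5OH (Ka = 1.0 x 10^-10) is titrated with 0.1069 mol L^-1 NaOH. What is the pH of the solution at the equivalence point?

11.46

n(C6H5OH) = 0.3942 x 0.02049 = 0.008077 mol; V(NaOH) at equivalence = 0.008077/0.1069 = 0.07556 L.
At equivalence all the acid is converted to C6H5O-; total volume = 0.02049 + 0.07556 = 0.09605 L, so [C6H5O-] = 0.008077/0.09605 = 0.08409 M.
Kb = Kw/Ka = 1.0e-14 / 1.0 x 10^-10 = 0.000100.
[OH^-] = sqrt(Kb x [C6H5O-]) = sqrt(0.000100 x 0.08409) = 0.00290 M.
pOH = 2.54, so pH = 14.00 - 2.54 = 11.46.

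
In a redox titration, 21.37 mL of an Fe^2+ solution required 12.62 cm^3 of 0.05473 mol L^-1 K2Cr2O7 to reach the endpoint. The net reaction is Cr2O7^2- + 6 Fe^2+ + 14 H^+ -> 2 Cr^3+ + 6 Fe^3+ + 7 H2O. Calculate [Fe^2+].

0.194 M

n(K2Cr2O7) = 0.05473 x 0.01262 = 0.0006907 mol.
From the balanced equation, 1 mol K2Cr2O7 reacts with 6 mol Fe^2+, so n(Fe^2+) = 0.0006907 x 6/1 = 0.004144 mol.
[Fe^2+] = 0.004144 / 0.02137 L = 0.194 M.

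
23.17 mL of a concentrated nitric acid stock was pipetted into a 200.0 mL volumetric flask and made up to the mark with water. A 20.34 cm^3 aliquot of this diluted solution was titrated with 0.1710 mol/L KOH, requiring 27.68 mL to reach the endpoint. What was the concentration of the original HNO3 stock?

n(KOH) = 0.1710 x 0.02768 = 0.004733 mol.
n(HNO3) in the aliquot = 0.004733 mol.
[diluted HNO3] = 0.004733 / 0.02034 = 0.2327 M.
Dilution factor = 200.0/23.17 = 8.632, so [stock] = 0.2327 x 8.632 = 2.01 M.

2.01 M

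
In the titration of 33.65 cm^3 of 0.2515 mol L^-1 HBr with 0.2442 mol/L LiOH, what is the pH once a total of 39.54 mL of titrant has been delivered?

n(acid) = 0.2515 x 0.03365 = 0.008463 mol; n(LiOH) added = 0.2442 x 0.03954 = 0.009656 mol.
Base is in excess by 0.009656 - 0.008463 = 0.001193 mol in a total volume of 0.07319 L.
[OH^-] = 0.001193/0.07319 = 0.01630 M, so pOH = 1.79 and pH = 14.00 - 1.79 = 12.21.

12.21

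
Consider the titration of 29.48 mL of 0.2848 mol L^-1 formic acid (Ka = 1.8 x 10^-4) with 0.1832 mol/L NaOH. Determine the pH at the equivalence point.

8.40

n(HCOOH) = 0.2848 x 0.02948 = 0.008396 mol; V(NaOH) at equivalence = 0.008396/0.1832 = 0.04583 L.
At equivalence all the acid is converted to HCOO-; total volume = 0.02948 + 0.04583 = 0.07531 L, so [HCOO-] = 0.008396/0.07531 = 0.1115 M.
Kb = Kw/Ka = 1.0e-14 / 1.8 x 10^-4 = 5.56e-11.
[OH^-] = sqrt(Kb x [HCOO-]) = sqrt(5.56e-11 x 0.1115) = 2.49e-6 M.
pOH = 5.60, so pH = 14.00 - 5.60 = 8.40.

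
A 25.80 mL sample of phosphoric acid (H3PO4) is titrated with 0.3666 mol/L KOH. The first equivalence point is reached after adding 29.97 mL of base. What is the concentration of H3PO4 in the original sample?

n(KOH) = 0.3666 x 0.02997 = 0.01099 mol.
At the first equivalence point, 1 mol OH^- react per mol H3PO4, so n(H3PO4) = 0.01099 / 1 = 0.01099 mol.
[H3PO4] = 0.01099 / 0.02580 L = 0.426 M.

0.426 M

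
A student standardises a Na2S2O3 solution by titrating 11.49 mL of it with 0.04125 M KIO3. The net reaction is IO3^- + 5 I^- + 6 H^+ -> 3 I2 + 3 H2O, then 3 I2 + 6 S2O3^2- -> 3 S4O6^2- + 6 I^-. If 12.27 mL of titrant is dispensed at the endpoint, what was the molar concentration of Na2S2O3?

0.264 M

n(KIO3) = 0.04125 x 0.01227 = 0.0005061 mol.
From the balanced equation, 1 mol KIO3 reacts with 6 mol Na2S2O3, so n(Na2S2O3) = 0.0005061 x 6/1 = 0.003037 mol.
[Na2S2O3] = 0.003037 / 0.01149 L = 0.264 M.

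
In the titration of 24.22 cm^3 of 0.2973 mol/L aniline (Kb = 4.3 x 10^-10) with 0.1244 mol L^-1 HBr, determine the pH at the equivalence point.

n(C6H5NH2) = 0.2973 x 0.02422 = 0.007201 mol; V(HBr) at equivalence = 0.007201/0.1244 = 0.05788 L.
At equivalence the base is fully converted to C6H5NH3+; total volume = 0.08210 L, so [C6H5NH3+] = 0.007201/0.08210 = 0.08770 M.
Ka(C6H5NH3+) = Kw/Kb = 1.0e-14 / 4.3 x 10^-10 = 2.33e-5.
[H^+] = sqrt(Ka x [C6H5NH3+]) = sqrt(2.33e-5 x 0.08770) = 0.00143 M.
pH = -log(0.00143) = 2.85.

2.85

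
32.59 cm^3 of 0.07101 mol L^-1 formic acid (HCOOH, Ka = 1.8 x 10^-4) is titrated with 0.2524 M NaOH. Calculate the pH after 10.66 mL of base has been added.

n(acid) = 0.07101 x 0.03259 = 0.002314 mol; n(NaOH) added = 0.2524 x 0.01066 = 0.002691 mol.
Base is in excess by 0.002691 - 0.002314 = 0.0003764 mol in a total volume of 0.04325 L.
[OH^-] = 0.0003764/0.04325 = 0.008702 M, so pOH = 2.06 and pH = 14.00 - 2.06 = 11.94.

11.94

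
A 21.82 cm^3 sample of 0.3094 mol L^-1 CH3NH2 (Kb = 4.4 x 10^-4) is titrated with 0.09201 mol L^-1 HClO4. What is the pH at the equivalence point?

5.90

n(CH3NH2) = 0.3094 x 0.02182 = 0.006751 mol; V(HClO4) at equivalence = 0.006751/0.09201 = 0.07337 L.
At equivalence the base is fully converted to CH3NH3+; total volume = 0.09519 L, so [CH3NH3+] = 0.006751/0.09519 = 0.07092 M.
Ka(CH3NH3+) = Kw/Kb = 1.0e-14 / 4.4 x 10^-4 = 2.27e-11.
[H^+] = sqrt(Ka x [CH3NH3+]) = sqrt(2.27e-11 x 0.07092) = 1.27e-6 M.
pH = -log(1.27e-6) = 5.90.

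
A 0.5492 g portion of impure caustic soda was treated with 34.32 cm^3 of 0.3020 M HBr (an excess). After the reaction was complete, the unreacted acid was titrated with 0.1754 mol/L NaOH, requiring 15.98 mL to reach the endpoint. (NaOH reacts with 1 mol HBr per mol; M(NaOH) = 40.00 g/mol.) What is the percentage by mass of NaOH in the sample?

55.1%

Total n(HBr) added = 0.3020 x 0.03432 = 0.01036 mol.
n(NaOH) used = 0.1754 x 0.01598 = 0.002803 mol, which equals the excess n(HBr).
So n(HBr) consumed by the sample = 0.01036 - 0.002803 = 0.007562 mol.
n(NaOH) = 0.007562 / 1 = 0.007562 mol.
mass NaOH = 0.007562 x 40.00 = 0.3025 g, so %NaOH = 0.3025/0.5492 x 100 = 55.1%.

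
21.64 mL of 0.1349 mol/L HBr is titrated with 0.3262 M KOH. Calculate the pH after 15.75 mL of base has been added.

12.77

n(acid) = 0.1349 x 0.02164 = 0.002919 mol; n(KOH) added = 0.3262 x 0.01575 = 0.005138 mol.
Base is in excess by 0.005138 - 0.002919 = 0.002218 mol in a total volume of 0.03739 L.
[OH^-] = 0.002218/0.03739 = 0.05933 M, so pOH = 1.23 and pH = 14.00 - 1.23 = 12.77.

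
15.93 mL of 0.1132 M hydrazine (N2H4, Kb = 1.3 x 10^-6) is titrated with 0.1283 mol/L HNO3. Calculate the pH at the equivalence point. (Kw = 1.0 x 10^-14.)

4.67

n(N2H4) = 0.1132 x 0.01593 = 0.001803 mol; V(HNO3) at equivalence = 0.001803/0.1283 = 0.01406 L.
At equivalence the base is fully converted to N2H5+; total volume = 0.02999 L, so [N2H5+] = 0.001803/0.02999 = 0.06014 M.
Ka(N2H5+) = Kw/Kb = 1.0e-14 / 1.3 x 10^-6 = 7.69e-9.
[H^+] = sqrt(Ka x [N2H5+]) = sqrt(7.69e-9 x 0.06014) = 2.15e-5 M.
pH = -log(2.15e-5) = 4.67.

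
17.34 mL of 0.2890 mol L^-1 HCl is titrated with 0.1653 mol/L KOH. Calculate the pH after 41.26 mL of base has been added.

12.49

n(acid) = 0.2890 x 0.01734 = 0.005011 mol; n(KOH) added = 0.1653 x 0.04126 = 0.006820 mol.
Base is in excess by 0.006820 - 0.005011 = 0.001809 mol in a total volume of 0.05860 L.
[OH^-] = 0.001809/0.05860 = 0.03087 M, so pOH = 1.51 and pH = 14.00 - 1.51 = 12.49.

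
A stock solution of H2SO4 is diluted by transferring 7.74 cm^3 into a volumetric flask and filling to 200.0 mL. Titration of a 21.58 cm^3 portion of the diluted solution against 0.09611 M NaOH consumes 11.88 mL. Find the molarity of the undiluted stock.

0.684 M

n(NaOH) = 0.09611 x 0.01188 = 0.001142 mol.
n(H2SO4) in the aliquot = 0.001142 x 1/2 = 0.0005709 mol.
[diluted H2SO4] = 0.0005709 / 0.02158 = 0.02645 M.
Dilution factor = 200.0/7.740 = 25.84, so [stock] = 0.02645 x 25.84 = 0.684 M.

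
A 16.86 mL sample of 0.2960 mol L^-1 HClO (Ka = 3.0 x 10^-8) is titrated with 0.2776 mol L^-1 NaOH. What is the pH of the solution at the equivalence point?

10.34

n(HClO) = 0.2960 x 0.01686 = 0.004991 mol; V(NaOH) at equivalence = 0.004991/0.2776 = 0.01798 L.
At equivalence all the acid is converted to ClO-; total volume = 0.01686 + 0.01798 = 0.03484 L, so [ClO-] = 0.004991/0.03484 = 0.1433 M.
Kb = Kw/Ka = 1.0e-14 / 3.0 x 10^-8 = 3.33e-7.
[OH^-] = sqrt(Kb x [ClO-]) = sqrt(3.33e-7 x 0.1433) = 0.000219 M.
pOH = 3.66, so pH = 14.00 - 3.66 = 10.34.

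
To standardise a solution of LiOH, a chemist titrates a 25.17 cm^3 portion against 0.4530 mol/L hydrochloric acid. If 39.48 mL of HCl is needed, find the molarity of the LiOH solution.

0.711 M

n(HCl) delivered = 0.4530 x 0.03948 = 0.01788 mol.
For a 1:1 reaction, n(LiOH) = 0.01788 mol.
[LiOH] = 0.01788 mol / 0.02517 L = 0.711 M.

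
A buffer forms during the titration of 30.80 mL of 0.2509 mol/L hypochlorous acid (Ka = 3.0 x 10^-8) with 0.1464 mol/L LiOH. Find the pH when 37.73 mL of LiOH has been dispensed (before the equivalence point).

Initial n(HClO) = 0.2509 x 0.03080 = 0.007728 mol.
n(LiOH) added = 0.1464 x 0.03773 = 0.005524 mol, converting that many moles of HClO to ClO-.
Remaining n(HClO) = 0.002204 mol; n(ClO-) = 0.005524 mol.
By Henderson-Hasselbalch, pH = pKa + log([A^-]/[HA]) = 7.52 + log(0.005524/0.002204) = 7.52 + (+0.40) = 7.92.

7.92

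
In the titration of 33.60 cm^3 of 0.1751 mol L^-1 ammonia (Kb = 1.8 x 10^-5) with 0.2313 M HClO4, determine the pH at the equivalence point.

n(NH3) = 0.1751 x 0.03360 = 0.005883 mol; V(HClO4) at equivalence = 0.005883/0.2313 = 0.02544 L.
At equivalence the base is fully converted to NH4+; total volume = 0.05904 L, so [NH4+] = 0.005883/0.05904 = 0.09966 M.
Ka(NH4+) = Kw/Kb = 1.0e-14 / 1.8 x 10^-5 = 5.56e-10.
[H^+] = sqrt(Ka x [NH4+]) = sqrt(5.56e-10 x 0.09966) = 7.44e-6 M.
pH = -log(7.44e-6) = 5.13.

5.13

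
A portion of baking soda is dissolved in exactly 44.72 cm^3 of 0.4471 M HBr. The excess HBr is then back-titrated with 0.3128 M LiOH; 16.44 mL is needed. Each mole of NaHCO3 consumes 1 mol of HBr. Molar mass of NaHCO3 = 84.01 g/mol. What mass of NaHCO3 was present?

1.25 g

Total n(HBr) added = 0.4471 x 0.04472 = 0.01999 mol.
n(LiOH) used = 0.3128 x 0.01644 = 0.005142 mol, which equals the excess n(HBr).
So n(HBr) consumed by the sample = 0.01999 - 0.005142 = 0.01485 mol.
n(NaHCO3) = 0.01485 / 1 = 0.01485 mol.
mass = 0.01485 mol x 84.01 g/mol = 1.25 g.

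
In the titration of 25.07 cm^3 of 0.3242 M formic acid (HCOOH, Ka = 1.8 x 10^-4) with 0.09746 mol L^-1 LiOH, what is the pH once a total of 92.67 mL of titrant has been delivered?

11.89

n(acid) = 0.3242 x 0.02507 = 0.008128 mol; n(LiOH) added = 0.09746 x 0.09267 = 0.009032 mol.
Base is in excess by 0.009032 - 0.008128 = 0.0009039 mol in a total volume of 0.1177 L.
[OH^-] = 0.0009039/0.1177 = 0.007677 M, so pOH = 2.11 and pH = 14.00 - 2.11 = 11.89.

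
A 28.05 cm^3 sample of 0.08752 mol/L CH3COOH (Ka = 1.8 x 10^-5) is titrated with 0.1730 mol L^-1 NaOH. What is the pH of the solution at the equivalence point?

8.75

n(CH3COOH) = 0.08752 x 0.02805 = 0.002455 mol; V(NaOH) at equivalence = 0.002455/0.1730 = 0.01419 L.
At equivalence all the acid is converted to CH3COO-; total volume = 0.02805 + 0.01419 = 0.04224 L, so [CH3COO-] = 0.002455/0.04224 = 0.05812 M.
Kb = Kw/Ka = 1.0e-14 / 1.8 x 10^-5 = 5.56e-10.
[OH^-] = sqrt(Kb x [CH3COO-]) = sqrt(5.56e-10 x 0.05812) = 5.68e-6 M.
pOH = 5.25, so pH = 14.00 - 5.25 = 8.75.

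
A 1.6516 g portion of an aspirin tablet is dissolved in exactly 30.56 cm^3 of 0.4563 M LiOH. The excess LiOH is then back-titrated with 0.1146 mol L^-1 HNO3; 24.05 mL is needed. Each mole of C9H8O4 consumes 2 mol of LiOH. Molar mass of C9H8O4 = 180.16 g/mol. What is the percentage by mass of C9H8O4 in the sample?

61.0%

Total n(LiOH) added = 0.4563 x 0.03056 = 0.01394 mol.
n(HNO3) used = 0.1146 x 0.02405 = 0.002756 mol, which equals the excess n(LiOH).
So n(LiOH) consumed by the sample = 0.01394 - 0.002756 = 0.01119 mol.
n(C9H8O4) = 0.01119 / 2 = 0.005594 mol.
mass C9H8O4 = 0.005594 x 180.16 = 1.008 g, so %C9H8O4 = 1.008/1.6516 x 100 = 61.0%.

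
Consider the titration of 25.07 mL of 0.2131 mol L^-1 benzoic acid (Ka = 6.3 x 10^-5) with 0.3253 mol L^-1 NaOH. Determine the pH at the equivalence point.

n(C6H5COOH) = 0.2131 x 0.02507 = 0.005342 mol; V(NaOH) at equivalence = 0.005342/0.3253 = 0.01642 L.
At equivalence all the acid is converted to C6H5COO-; total volume = 0.02507 + 0.01642 = 0.04149 L, so [C6H5COO-] = 0.005342/0.04149 = 0.1288 M.
Kb = Kw/Ka = 1.0e-14 / 6.3 x 10^-5 = 1.59e-10.
[OH^-] = sqrt(Kb x [C6H5COO-]) = sqrt(1.59e-10 x 0.1288) = 4.52e-6 M.
pOH = 5.34, so pH = 14.00 - 5.34 = 8.66.

8.66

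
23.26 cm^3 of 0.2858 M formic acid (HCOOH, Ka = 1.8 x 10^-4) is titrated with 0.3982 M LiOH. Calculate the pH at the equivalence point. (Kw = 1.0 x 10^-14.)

8.48

n(HCOOH) = 0.2858 x 0.02326 = 0.006648 mol; V(LiOH) at equivalence = 0.006648/0.3982 = 0.01669 L.
At equivalence all the acid is converted to HCOO-; total volume = 0.02326 + 0.01669 = 0.03995 L, so [HCOO-] = 0.006648/0.03995 = 0.1664 M.
Kb = Kw/Ka = 1.0e-14 / 1.8 x 10^-4 = 5.56e-11.
[OH^-] = sqrt(Kb x [HCOO-]) = sqrt(5.56e-11 x 0.1664) = 3.04e-6 M.
pOH = 5.52, so pH = 14.00 - 5.52 = 8.48.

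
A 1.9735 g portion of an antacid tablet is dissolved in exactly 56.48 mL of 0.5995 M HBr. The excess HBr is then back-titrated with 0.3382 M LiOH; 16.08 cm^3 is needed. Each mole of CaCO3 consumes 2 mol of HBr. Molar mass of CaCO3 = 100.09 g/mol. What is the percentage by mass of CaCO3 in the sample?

Total n(HBr) added = 0.5995 x 0.05648 = 0.03386 mol.
n(LiOH) used = 0.3382 x 0.01608 = 0.005438 mol, which equals the excess n(HBr).
So n(HBr) consumed by the sample = 0.03386 - 0.005438 = 0.02842 mol.
n(CaCO3) = 0.02842 / 2 = 0.01421 mol.
mass CaCO3 = 0.01421 x 100.09 = 1.422 g, so %CaCO3 = 1.422/1.9735 x 100 = 72.1%.

72.1%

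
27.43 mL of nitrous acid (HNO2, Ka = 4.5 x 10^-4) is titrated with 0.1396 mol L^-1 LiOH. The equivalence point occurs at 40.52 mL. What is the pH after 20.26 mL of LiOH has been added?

20.26 mL is exactly half the equivalence volume (40.52/2), i.e. the half-equivalence point.
There, n(HA) = n(A^-), so pH = pKa = -log(4.5 x 10^-4) = 3.35.

3.35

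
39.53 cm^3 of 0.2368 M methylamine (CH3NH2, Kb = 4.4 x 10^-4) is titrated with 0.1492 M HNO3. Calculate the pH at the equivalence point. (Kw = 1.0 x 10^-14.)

n(CH3NH2) = 0.2368 x 0.03953 = 0.009361 mol; V(HNO3) at equivalence = 0.009361/0.1492 = 0.06274 L.
At equivalence the base is fully converted to CH3NH3+; total volume = 0.1023 L, so [CH3NH3+] = 0.009361/0.1023 = 0.09153 M.
Ka(CH3NH3+) = Kw/Kb = 1.0e-14 / 4.4 x 10^-4 = 2.27e-11.
[H^+] = sqrt(Ka x [CH3NH3+]) = sqrt(2.27e-11 x 0.09153) = 1.44e-6 M.
pH = -log(1.44e-6) = 5.84.

5.84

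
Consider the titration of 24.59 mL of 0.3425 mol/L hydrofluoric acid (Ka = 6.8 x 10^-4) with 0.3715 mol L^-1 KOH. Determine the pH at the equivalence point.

n(HF) = 0.3425 x 0.02459 = 0.008422 mol; V(KOH) at equivalence = 0.008422/0.3715 = 0.02267 L.
At equivalence all the acid is converted to F-; total volume = 0.02459 + 0.02267 = 0.04726 L, so [F-] = 0.008422/0.04726 = 0.1782 M.
Kb = Kw/Ka = 1.0e-14 / 6.8 x 10^-4 = 1.47e-11.
[OH^-] = sqrt(Kb x [F-]) = sqrt(1.47e-11 x 0.1782) = 1.62e-6 M.
pOH = 5.79, so pH = 14.00 - 5.79 = 8.21.

8.21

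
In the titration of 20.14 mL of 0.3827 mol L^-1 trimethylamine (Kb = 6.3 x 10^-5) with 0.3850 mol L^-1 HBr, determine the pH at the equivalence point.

n((CH3)3N) = 0.3827 x 0.02014 = 0.007708 mol; V(HBr) at equivalence = 0.007708/0.3850 = 0.02002 L.
At equivalence the base is fully converted to (CH3)3NH+; total volume = 0.04016 L, so [(CH3)3NH+] = 0.007708/0.04016 = 0.1919 M.
Ka((CH3)3NH+) = Kw/Kb = 1.0e-14 / 6.3 x 10^-5 = 1.59e-10.
[H^+] = sqrt(Ka x [(CH3)3NH+]) = sqrt(1.59e-10 x 0.1919) = 5.52e-6 M.
pH = -log(5.52e-6) = 5.26.

5.26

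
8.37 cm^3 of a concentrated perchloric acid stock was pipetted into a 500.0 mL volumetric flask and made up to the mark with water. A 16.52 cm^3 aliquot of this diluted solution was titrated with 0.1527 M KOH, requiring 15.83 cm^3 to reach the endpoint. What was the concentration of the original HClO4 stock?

n(KOH) = 0.1527 x 0.01583 = 0.002417 mol.
n(HClO4) in the aliquot = 0.002417 mol.
[diluted HClO4] = 0.002417 / 0.01652 = 0.1463 M.
Dilution factor = 500.0/8.370 = 59.74, so [stock] = 0.1463 x 59.74 = 8.74 M.

8.74 M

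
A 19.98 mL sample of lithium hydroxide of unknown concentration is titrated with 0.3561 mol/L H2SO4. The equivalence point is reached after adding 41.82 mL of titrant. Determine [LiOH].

n(H2SO4) delivered = 0.3561 x 0.04182 = 0.01489 mol.
The reaction is 2 LiOH + 1 H2SO4, so n(LiOH) = 0.01489 x 2/1 = 0.02978 mol.
[LiOH] = 0.02978 mol / 0.01998 L = 1.49 M.

1.49 M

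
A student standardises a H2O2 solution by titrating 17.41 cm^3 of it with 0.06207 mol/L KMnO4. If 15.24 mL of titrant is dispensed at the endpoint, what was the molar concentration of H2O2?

n(KMnO4) = 0.06207 x 0.01524 = 0.0009459 mol.
From the balanced equation, 2 mol KMnO4 reacts with 5 mol H2O2, so n(H2O2) = 0.0009459 x 5/2 = 0.002365 mol.
[H2O2] = 0.002365 / 0.01741 L = 0.136 M.

0.136 M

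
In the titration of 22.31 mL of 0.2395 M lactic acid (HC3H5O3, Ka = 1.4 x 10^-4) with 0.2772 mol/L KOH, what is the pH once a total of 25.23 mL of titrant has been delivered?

12.54

n(acid) = 0.2395 x 0.02231 = 0.005343 mol; n(KOH) added = 0.2772 x 0.02523 = 0.006994 mol.
Base is in excess by 0.006994 - 0.005343 = 0.001651 mol in a total volume of 0.04754 L.
[OH^-] = 0.001651/0.04754 = 0.03472 M, so pOH = 1.46 and pH = 14.00 - 1.46 = 12.54.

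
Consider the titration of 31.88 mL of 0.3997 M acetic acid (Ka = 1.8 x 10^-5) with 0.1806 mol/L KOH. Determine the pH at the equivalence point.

n(CH3COOH) = 0.3997 x 0.03188 = 0.01274 mol; V(KOH) at equivalence = 0.01274/0.1806 = 0.07056 L.
At equivalence all the acid is converted to CH3COO-; total volume = 0.03188 + 0.07056 = 0.1024 L, so [CH3COO-] = 0.01274/0.1024 = 0.1244 M.
Kb = Kw/Ka = 1.0e-14 / 1.8 x 10^-5 = 5.56e-10.
[OH^-] = sqrt(Kb x [CH3COO-]) = sqrt(5.56e-10 x 0.1244) = 8.31e-6 M.
pOH = 5.08, so pH = 14.00 - 5.08 = 8.92.

8.92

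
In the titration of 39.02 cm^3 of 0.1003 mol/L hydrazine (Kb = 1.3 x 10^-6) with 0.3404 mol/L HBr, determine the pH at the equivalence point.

n(N2H4) = 0.1003 x 0.03902 = 0.003914 mol; V(HBr) at equivalence = 0.003914/0.3404 = 0.01150 L.
At equivalence the base is fully converted to N2H5+; total volume = 0.05052 L, so [N2H5+] = 0.003914/0.05052 = 0.07747 M.
Ka(N2H5+) = Kw/Kb = 1.0e-14 / 1.3 x 10^-6 = 7.69e-9.
[H^+] = sqrt(Ka x [N2H5+]) = sqrt(7.69e-9 x 0.07747) = 2.44e-5 M.
pH = -log(2.44e-5) = 4.61.

4.61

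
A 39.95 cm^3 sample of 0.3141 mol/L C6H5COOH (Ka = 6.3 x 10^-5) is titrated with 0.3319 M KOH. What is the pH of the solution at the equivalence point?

8.70

n(C6H5COOH) = 0.3141 x 0.03995 = 0.01255 mol; V(KOH) at equivalence = 0.01255/0.3319 = 0.03781 L.
At equivalence all the acid is converted to C6H5COO-; total volume = 0.03995 + 0.03781 = 0.07776 L, so [C6H5COO-] = 0.01255/0.07776 = 0.1614 M.
Kb = Kw/Ka = 1.0e-14 / 6.3 x 10^-5 = 1.59e-10.
[OH^-] = sqrt(Kb x [C6H5COO-]) = sqrt(1.59e-10 x 0.1614) = 5.06e-6 M.
pOH = 5.30, so pH = 14.00 - 5.30 = 8.70.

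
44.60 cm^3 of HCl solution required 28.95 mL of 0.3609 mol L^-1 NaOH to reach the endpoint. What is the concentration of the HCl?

n(NaOH) delivered = 0.3609 x 0.02895 = 0.01045 mol.
For a 1:1 reaction, n(HCl) = 0.01045 mol.
[HCl] = 0.01045 mol / 0.04460 L = 0.234 M.

0.234 M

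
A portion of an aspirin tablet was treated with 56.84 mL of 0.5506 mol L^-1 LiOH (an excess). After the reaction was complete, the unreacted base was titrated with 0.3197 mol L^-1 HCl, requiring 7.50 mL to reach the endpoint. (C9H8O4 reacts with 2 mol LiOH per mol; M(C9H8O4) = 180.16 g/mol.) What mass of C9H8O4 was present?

Total n(LiOH) added = 0.5506 x 0.05684 = 0.03130 mol.
n(HCl) used = 0.3197 x 0.007500 = 0.002398 mol, which equals the excess n(LiOH).
So n(LiOH) consumed by the sample = 0.03130 - 0.002398 = 0.02890 mol.
n(C9H8O4) = 0.02890 / 2 = 0.01445 mol.
mass = 0.01445 mol x 180.16 g/mol = 2.60 g.

2.60 g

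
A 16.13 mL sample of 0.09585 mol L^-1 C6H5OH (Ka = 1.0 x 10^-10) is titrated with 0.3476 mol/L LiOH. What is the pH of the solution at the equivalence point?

11.44

n(C6H5OH) = 0.09585 x 0.01613 = 0.001546 mol; V(LiOH) at equivalence = 0.001546/0.3476 = 0.004448 L.
At equivalence all the acid is converted to C6H5O-; total volume = 0.01613 + 0.004448 = 0.02058 L, so [C6H5O-] = 0.001546/0.02058 = 0.07513 M.
Kb = Kw/Ka = 1.0e-14 / 1.0 x 10^-10 = 0.000100.
[OH^-] = sqrt(Kb x [C6H5O-]) = sqrt(0.000100 x 0.07513) = 0.00274 M.
pOH = 2.56, so pH = 14.00 - 2.56 = 11.44.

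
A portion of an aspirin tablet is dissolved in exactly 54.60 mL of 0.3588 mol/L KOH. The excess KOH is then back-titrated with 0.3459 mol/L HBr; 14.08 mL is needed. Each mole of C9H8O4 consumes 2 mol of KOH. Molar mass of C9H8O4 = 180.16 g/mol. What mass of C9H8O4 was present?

Total n(KOH) added = 0.3588 x 0.05460 = 0.01959 mol.
n(HBr) used = 0.3459 x 0.01408 = 0.004870 mol, which equals the excess n(KOH).
So n(KOH) consumed by the sample = 0.01959 - 0.004870 = 0.01472 mol.
n(C9H8O4) = 0.01472 / 2 = 0.007360 mol.
mass = 0.007360 mol x 180.16 g/mol = 1.33 g.

1.33 g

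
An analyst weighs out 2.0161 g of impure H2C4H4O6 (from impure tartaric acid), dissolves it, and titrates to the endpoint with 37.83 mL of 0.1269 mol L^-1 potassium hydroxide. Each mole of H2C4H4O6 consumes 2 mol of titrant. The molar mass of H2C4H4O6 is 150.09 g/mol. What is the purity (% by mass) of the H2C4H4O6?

17.9%

n(KOH) = 0.1269 x 0.03783 = 0.004801 mol.
n(H2C4H4O6) = 0.004801 / 2 = 0.002400 mol.
mass of H2C4H4O6 = 0.002400 x 150.09 = 0.3603 g.
% purity = 0.3603 / 2.0161 x 100 = 17.9%.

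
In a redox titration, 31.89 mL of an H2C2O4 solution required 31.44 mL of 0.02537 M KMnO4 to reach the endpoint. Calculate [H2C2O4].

0.0625 M

n(KMnO4) = 0.02537 x 0.03144 = 0.0007976 mol.
From the balanced equation, 2 mol KMnO4 reacts with 5 mol H2C2O4, so n(H2C2O4) = 0.0007976 x 5/2 = 0.001994 mol.
[H2C2O4] = 0.001994 / 0.03189 L = 0.0625 M.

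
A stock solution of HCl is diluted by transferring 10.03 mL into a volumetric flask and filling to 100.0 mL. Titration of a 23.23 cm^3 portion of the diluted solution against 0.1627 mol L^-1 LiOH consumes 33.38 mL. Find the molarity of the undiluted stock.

2.33 M

n(LiOH) = 0.1627 x 0.03338 = 0.005431 mol.
n(HCl) in the aliquot = 0.005431 mol.
[diluted HCl] = 0.005431 / 0.02323 = 0.2338 M.
Dilution factor = 100.0/10.03 = 9.970, so [stock] = 0.2338 x 9.970 = 2.33 M.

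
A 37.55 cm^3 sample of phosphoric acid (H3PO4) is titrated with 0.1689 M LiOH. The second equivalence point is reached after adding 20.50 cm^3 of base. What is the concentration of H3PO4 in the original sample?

0.0461 M

n(LiOH) = 0.1689 x 0.02050 = 0.003462 mol.
At the second equivalence point, 2 mol OH^- react per mol H3PO4, so n(H3PO4) = 0.003462 / 2 = 0.001731 mol.
[H3PO4] = 0.001731 / 0.03755 L = 0.0461 M.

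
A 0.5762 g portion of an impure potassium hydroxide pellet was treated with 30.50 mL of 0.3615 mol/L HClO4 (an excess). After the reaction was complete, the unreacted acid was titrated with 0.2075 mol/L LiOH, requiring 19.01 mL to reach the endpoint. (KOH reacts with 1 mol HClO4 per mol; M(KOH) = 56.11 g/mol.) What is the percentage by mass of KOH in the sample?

69.0%

Total n(HClO4) added = 0.3615 x 0.03050 = 0.01103 mol.
n(LiOH) used = 0.2075 x 0.01901 = 0.003945 mol, which equals the excess n(HClO4).
So n(HClO4) consumed by the sample = 0.01103 - 0.003945 = 0.007081 mol.
n(KOH) = 0.007081 / 1 = 0.007081 mol.
mass KOH = 0.007081 x 56.11 = 0.3973 g, so %KOH = 0.3973/0.5762 x 100 = 69.0%.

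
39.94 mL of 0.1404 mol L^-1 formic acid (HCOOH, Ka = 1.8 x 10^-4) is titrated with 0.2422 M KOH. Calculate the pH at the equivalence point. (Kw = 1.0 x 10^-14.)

8.35

n(HCOOH) = 0.1404 x 0.03994 = 0.005608 mol; V(KOH) at equivalence = 0.005608/0.2422 = 0.02315 L.
At equivalence all the acid is converted to HCOO-; total volume = 0.03994 + 0.02315 = 0.06309 L, so [HCOO-] = 0.005608/0.06309 = 0.08888 M.
Kb = Kw/Ka = 1.0e-14 / 1.8 x 10^-4 = 5.56e-11.
[OH^-] = sqrt(Kb x [HCOO-]) = sqrt(5.56e-11 x 0.08888) = 2.22e-6 M.
pOH = 5.65, so pH = 14.00 - 5.65 = 8.35.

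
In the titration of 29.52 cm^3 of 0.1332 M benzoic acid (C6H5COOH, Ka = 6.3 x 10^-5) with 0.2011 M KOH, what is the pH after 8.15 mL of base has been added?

4.05

Initial n(C6H5COOH) = 0.1332 x 0.02952 = 0.003932 mol.
n(KOH) added = 0.2011 x 0.008150 = 0.001639 mol, converting that many moles of C6H5COOH to C6H5COO-.
Remaining n(C6H5COOH) = 0.002293 mol; n(C6H5COO-) = 0.001639 mol.
By Henderson-Hasselbalch, pH = pKa + log([A^-]/[HA]) = 4.20 + log(0.001639/0.002293) = 4.20 + (-0.15) = 4.05.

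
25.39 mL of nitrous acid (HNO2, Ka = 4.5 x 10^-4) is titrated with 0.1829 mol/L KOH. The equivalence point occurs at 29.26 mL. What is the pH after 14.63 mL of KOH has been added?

3.35

14.63 mL is exactly half the equivalence volume (29.26/2), i.e. the half-equivalence point.
There, n(HA) = n(A^-), so pH = pKa = -log(4.5 x 10^-4) = 3.35.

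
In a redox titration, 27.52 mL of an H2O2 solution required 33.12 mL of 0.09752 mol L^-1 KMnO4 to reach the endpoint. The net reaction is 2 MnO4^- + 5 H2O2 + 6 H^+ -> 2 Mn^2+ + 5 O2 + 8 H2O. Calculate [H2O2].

n(KMnO4) = 0.09752 x 0.03312 = 0.003230 mol.
From the balanced equation, 2 mol KMnO4 reacts with 5 mol H2O2, so n(H2O2) = 0.003230 x 5/2 = 0.008075 mol.
[H2O2] = 0.008075 / 0.02752 L = 0.293 M.

0.293 M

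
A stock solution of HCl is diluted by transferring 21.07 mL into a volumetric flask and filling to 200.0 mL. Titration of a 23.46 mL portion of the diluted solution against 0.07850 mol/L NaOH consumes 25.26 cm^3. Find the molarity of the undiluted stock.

0.802 M

n(NaOH) = 0.07850 x 0.02526 = 0.001983 mol.
n(HCl) in the aliquot = 0.001983 mol.
[diluted HCl] = 0.001983 / 0.02346 = 0.08452 M.
Dilution factor = 200.0/21.07 = 9.492, so [stock] = 0.08452 x 9.492 = 0.802 M.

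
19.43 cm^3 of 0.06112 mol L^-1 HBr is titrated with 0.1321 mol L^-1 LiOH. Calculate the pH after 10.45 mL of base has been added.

11.81

n(acid) = 0.06112 x 0.01943 = 0.001188 mol; n(LiOH) added = 0.1321 x 0.01045 = 0.001380 mol.
Base is in excess by 0.001380 - 0.001188 = 0.0001929 mol in a total volume of 0.02988 L.
[OH^-] = 0.0001929/0.02988 = 0.006455 M, so pOH = 2.19 and pH = 14.00 - 2.19 = 11.81.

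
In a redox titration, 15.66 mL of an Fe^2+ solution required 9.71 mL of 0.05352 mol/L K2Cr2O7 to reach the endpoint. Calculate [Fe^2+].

n(K2Cr2O7) = 0.05352 x 0.009710 = 0.0005197 mol.
From the balanced equation, 1 mol K2Cr2O7 reacts with 6 mol Fe^2+, so n(Fe^2+) = 0.0005197 x 6/1 = 0.003118 mol.
[Fe^2+] = 0.003118 / 0.01566 L = 0.199 M.

0.199 M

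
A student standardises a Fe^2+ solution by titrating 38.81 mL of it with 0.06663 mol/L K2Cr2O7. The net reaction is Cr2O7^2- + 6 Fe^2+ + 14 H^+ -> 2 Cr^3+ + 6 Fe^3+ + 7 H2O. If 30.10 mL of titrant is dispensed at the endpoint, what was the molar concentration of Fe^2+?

n(K2Cr2O7) = 0.06663 x 0.03010 = 0.002006 mol.
From the balanced equation, 1 mol K2Cr2O7 reacts with 6 mol Fe^2+, so n(Fe^2+) = 0.002006 x 6/1 = 0.01203 mol.
[Fe^2+] = 0.01203 / 0.03881 L = 0.310 M.

0.310 M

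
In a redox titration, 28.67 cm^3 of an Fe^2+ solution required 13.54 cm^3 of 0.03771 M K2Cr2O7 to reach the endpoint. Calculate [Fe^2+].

0.107 M

n(K2Cr2O7) = 0.03771 x 0.01354 = 0.0005106 mol.
From the balanced equation, 1 mol K2Cr2O7 reacts with 6 mol Fe^2+, so n(Fe^2+) = 0.0005106 x 6/1 = 0.003064 mol.
[Fe^2+] = 0.003064 / 0.02867 L = 0.107 M.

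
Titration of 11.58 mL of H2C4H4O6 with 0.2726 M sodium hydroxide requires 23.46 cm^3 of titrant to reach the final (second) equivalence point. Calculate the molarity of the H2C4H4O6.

n(NaOH) = 0.2726 x 0.02346 = 0.006395 mol.
At the final (second) equivalence point, 2 mol OH^- react per mol H2C4H4O6, so n(H2C4H4O6) = 0.006395 / 2 = 0.003198 mol.
[H2C4H4O6] = 0.003198 / 0.01158 L = 0.276 M.

0.276 M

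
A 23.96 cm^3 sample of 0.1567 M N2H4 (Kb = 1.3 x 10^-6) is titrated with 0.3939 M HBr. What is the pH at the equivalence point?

4.53

n(N2H4) = 0.1567 x 0.02396 = 0.003755 mol; V(HBr) at equivalence = 0.003755/0.3939 = 0.009532 L.
At equivalence the base is fully converted to N2H5+; total volume = 0.03349 L, so [N2H5+] = 0.003755/0.03349 = 0.1121 M.
Ka(N2H5+) = Kw/Kb = 1.0e-14 / 1.3 x 10^-6 = 7.69e-9.
[H^+] = sqrt(Ka x [N2H5+]) = sqrt(7.69e-9 x 0.1121) = 2.94e-5 M.
pH = -log(2.94e-5) = 4.53.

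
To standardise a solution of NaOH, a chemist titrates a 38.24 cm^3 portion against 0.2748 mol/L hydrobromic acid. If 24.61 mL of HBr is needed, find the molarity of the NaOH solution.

n(HBr) delivered = 0.2748 x 0.02461 = 0.006763 mol.
For a 1:1 reaction, n(NaOH) = 0.006763 mol.
[NaOH] = 0.006763 mol / 0.03824 L = 0.177 M.

0.177 M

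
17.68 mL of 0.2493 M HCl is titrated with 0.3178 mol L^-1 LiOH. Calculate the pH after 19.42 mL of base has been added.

n(acid) = 0.2493 x 0.01768 = 0.004408 mol; n(LiOH) added = 0.3178 x 0.01942 = 0.006172 mol.
Base is in excess by 0.006172 - 0.004408 = 0.001764 mol in a total volume of 0.03710 L.
[OH^-] = 0.001764/0.03710 = 0.04755 M, so pOH = 1.32 and pH = 14.00 - 1.32 = 12.68.

12.68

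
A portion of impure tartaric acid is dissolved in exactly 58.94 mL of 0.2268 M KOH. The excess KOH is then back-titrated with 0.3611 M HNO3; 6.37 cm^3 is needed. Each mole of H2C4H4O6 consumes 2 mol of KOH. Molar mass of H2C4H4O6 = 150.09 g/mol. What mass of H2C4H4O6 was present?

0.831 g

Total n(KOH) added = 0.2268 x 0.05894 = 0.01337 mol.
n(HNO3) used = 0.3611 x 0.006370 = 0.002300 mol, which equals the excess n(KOH).
So n(KOH) consumed by the sample = 0.01337 - 0.002300 = 0.01107 mol.
n(H2C4H4O6) = 0.01107 / 2 = 0.005534 mol.
mass = 0.005534 mol x 150.09 g/mol = 0.831 g.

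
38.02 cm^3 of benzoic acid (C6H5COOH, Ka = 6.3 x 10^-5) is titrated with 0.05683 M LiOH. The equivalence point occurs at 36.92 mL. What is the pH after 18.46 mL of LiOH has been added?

4.20

18.46 mL is exactly half the equivalence volume (36.92/2), i.e. the half-equivalence point.
There, n(HA) = n(A^-), so pH = pKa = -log(6.3 x 10^-5) = 4.20.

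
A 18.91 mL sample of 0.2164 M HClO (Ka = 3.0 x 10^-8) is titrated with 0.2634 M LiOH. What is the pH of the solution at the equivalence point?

n(HClO) = 0.2164 x 0.01891 = 0.004092 mol; V(LiOH) at equivalence = 0.004092/0.2634 = 0.01554 L.
At equivalence all the acid is converted to ClO-; total volume = 0.01891 + 0.01554 = 0.03445 L, so [ClO-] = 0.004092/0.03445 = 0.1188 M.
Kb = Kw/Ka = 1.0e-14 / 3.0 x 10^-8 = 3.33e-7.
[OH^-] = sqrt(Kb x [ClO-]) = sqrt(3.33e-7 x 0.1188) = 0.000199 M.
pOH = 3.70, so pH = 14.00 - 3.70 = 10.30.

10.30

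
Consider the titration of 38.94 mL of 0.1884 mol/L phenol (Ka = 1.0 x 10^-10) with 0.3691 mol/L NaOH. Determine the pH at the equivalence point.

11.55

n(C6H5OH) = 0.1884 x 0.03894 = 0.007336 mol; V(NaOH) at equivalence = 0.007336/0.3691 = 0.01988 L.
At equivalence all the acid is converted to C6H5O-; total volume = 0.03894 + 0.01988 = 0.05882 L, so [C6H5O-] = 0.007336/0.05882 = 0.1247 M.
Kb = Kw/Ka = 1.0e-14 / 1.0 x 10^-10 = 0.000100.
[OH^-] = sqrt(Kb x [C6H5O-]) = sqrt(0.000100 x 0.1247) = 0.00353 M.
pOH = 2.45, so pH = 14.00 - 2.45 = 11.55.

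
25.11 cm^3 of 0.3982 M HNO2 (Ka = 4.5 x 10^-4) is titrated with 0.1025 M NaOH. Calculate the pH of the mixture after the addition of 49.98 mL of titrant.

Initial n(HNO2) = 0.3982 x 0.02511 = 0.009999 mol.
n(NaOH) added = 0.1025 x 0.04998 = 0.005123 mol, converting that many moles of HNO2 to NO2-.
Remaining n(HNO2) = 0.004876 mol; n(NO2-) = 0.005123 mol.
By Henderson-Hasselbalch, pH = pKa + log([A^-]/[HA]) = 3.35 + log(0.005123/0.004876) = 3.35 + (+0.02) = 3.37.

3.37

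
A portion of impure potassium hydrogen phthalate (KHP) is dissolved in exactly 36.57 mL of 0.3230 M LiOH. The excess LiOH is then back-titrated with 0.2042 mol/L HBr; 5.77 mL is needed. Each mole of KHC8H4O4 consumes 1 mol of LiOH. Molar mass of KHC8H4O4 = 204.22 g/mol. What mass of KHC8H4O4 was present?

Total n(LiOH) added = 0.3230 x 0.03657 = 0.01181 mol.
n(HBr) used = 0.2042 x 0.005770 = 0.001178 mol, which equals the excess n(LiOH).
So n(LiOH) consumed by the sample = 0.01181 - 0.001178 = 0.01063 mol.
n(KHC8H4O4) = 0.01063 / 1 = 0.01063 mol.
mass = 0.01063 mol x 204.22 g/mol = 2.17 g.

2.17 g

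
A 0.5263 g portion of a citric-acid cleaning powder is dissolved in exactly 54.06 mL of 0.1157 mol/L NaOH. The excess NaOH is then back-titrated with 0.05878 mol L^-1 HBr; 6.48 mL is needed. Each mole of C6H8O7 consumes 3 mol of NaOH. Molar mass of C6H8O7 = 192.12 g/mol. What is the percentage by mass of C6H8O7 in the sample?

Total n(NaOH) added = 0.1157 x 0.05406 = 0.006255 mol.
n(HBr) used = 0.05878 x 0.006480 = 0.0003809 mol, which equals the excess n(NaOH).
So n(NaOH) consumed by the sample = 0.006255 - 0.0003809 = 0.005874 mol.
n(C6H8O7) = 0.005874 / 3 = 0.001958 mol.
mass C6H8O7 = 0.001958 x 192.12 = 0.3762 g, so %C6H8O7 = 0.3762/0.5263 x 100 = 71.5%.

71.5%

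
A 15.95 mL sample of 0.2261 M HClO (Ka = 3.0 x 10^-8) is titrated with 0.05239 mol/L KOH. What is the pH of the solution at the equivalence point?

10.08

n(HClO) = 0.2261 x 0.01595 = 0.003606 mol; V(KOH) at equivalence = 0.003606/0.05239 = 0.06884 L.
At equivalence all the acid is converted to ClO-; total volume = 0.01595 + 0.06884 = 0.08479 L, so [ClO-] = 0.003606/0.08479 = 0.04253 M.
Kb = Kw/Ka = 1.0e-14 / 3.0 x 10^-8 = 3.33e-7.
[OH^-] = sqrt(Kb x [ClO-]) = sqrt(3.33e-7 x 0.04253) = 0.000119 M.
pOH = 3.92, so pH = 14.00 - 3.92 = 10.08.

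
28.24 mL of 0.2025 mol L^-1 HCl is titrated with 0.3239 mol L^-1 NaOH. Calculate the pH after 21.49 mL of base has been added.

12.40

n(acid) = 0.2025 x 0.02824 = 0.005719 mol; n(NaOH) added = 0.3239 x 0.02149 = 0.006961 mol.
Base is in excess by 0.006961 - 0.005719 = 0.001242 mol in a total volume of 0.04973 L.
[OH^-] = 0.001242/0.04973 = 0.02498 M, so pOH = 1.60 and pH = 14.00 - 1.60 = 12.40.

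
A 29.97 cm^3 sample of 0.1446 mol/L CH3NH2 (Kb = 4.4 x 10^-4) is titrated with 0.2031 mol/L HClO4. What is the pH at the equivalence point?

5.86

n(CH3NH2) = 0.1446 x 0.02997 = 0.004334 mol; V(HClO4) at equivalence = 0.004334/0.2031 = 0.02134 L.
At equivalence the base is fully converted to CH3NH3+; total volume = 0.05131 L, so [CH3NH3+] = 0.004334/0.05131 = 0.08446 M.
Ka(CH3NH3+) = Kw/Kb = 1.0e-14 / 4.4 x 10^-4 = 2.27e-11.
[H^+] = sqrt(Ka x [CH3NH3+]) = sqrt(2.27e-11 x 0.08446) = 1.39e-6 M.
pH = -log(1.39e-6) = 5.86.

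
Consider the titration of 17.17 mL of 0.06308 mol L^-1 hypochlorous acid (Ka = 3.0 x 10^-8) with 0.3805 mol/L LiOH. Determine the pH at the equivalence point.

n(HClO) = 0.06308 x 0.01717 = 0.001083 mol; V(LiOH) at equivalence = 0.001083/0.3805 = 0.002846 L.
At equivalence all the acid is converted to ClO-; total volume = 0.01717 + 0.002846 = 0.02002 L, so [ClO-] = 0.001083/0.02002 = 0.05411 M.
Kb = Kw/Ka = 1.0e-14 / 3.0 x 10^-8 = 3.33e-7.
[OH^-] = sqrt(Kb x [ClO-]) = sqrt(3.33e-7 x 0.05411) = 0.000134 M.
pOH = 3.87, so pH = 14.00 - 3.87 = 10.13.

10.13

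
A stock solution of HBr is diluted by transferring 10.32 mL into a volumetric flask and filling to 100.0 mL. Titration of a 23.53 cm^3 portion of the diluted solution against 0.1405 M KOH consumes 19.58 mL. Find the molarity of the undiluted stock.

1.13 M

n(KOH) = 0.1405 x 0.01958 = 0.002751 mol.
n(HBr) in the aliquot = 0.002751 mol.
[diluted HBr] = 0.002751 / 0.02353 = 0.1169 M.
Dilution factor = 100.0/10.32 = 9.690, so [stock] = 0.1169 x 9.690 = 1.13 M.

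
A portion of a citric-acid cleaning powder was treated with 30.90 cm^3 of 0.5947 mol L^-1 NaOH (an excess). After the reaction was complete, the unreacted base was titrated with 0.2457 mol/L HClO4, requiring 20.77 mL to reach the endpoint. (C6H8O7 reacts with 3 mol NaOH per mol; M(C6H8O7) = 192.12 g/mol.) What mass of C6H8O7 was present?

0.850 g

Total n(NaOH) added = 0.5947 x 0.03090 = 0.01838 mol.
n(HClO4) used = 0.2457 x 0.02077 = 0.005103 mol, which equals the excess n(NaOH).
So n(NaOH) consumed by the sample = 0.01838 - 0.005103 = 0.01327 mol.
n(C6H8O7) = 0.01327 / 3 = 0.004424 mol.
mass = 0.004424 mol x 192.12 g/mol = 0.850 g.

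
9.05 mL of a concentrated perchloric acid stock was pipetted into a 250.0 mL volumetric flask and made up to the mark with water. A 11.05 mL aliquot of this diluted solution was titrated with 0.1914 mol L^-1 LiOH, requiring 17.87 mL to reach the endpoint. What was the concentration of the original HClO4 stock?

n(LiOH) = 0.1914 x 0.01787 = 0.003420 mol.
n(HClO4) in the aliquot = 0.003420 mol.
[diluted HClO4] = 0.003420 / 0.01105 = 0.3095 M.
Dilution factor = 250.0/9.050 = 27.62, so [stock] = 0.3095 x 27.62 = 8.55 M.

8.55 M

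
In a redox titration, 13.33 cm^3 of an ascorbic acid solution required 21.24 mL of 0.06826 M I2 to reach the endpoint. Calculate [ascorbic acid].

0.109 M

n(I2) = 0.06826 x 0.02124 = 0.001450 mol.
From the balanced equation, 1 mol I2 reacts with 1 mol ascorbic acid, so n(ascorbic acid) = 0.001450 x 1/1 = 0.001450 mol.
[ascorbic acid] = 0.001450 / 0.01333 L = 0.109 M.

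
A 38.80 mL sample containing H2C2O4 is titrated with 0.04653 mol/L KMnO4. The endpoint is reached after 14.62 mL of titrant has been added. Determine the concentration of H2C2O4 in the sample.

0.0438 M

n(KMnO4) = 0.04653 x 0.01462 = 0.0006803 mol.
From the balanced equation, 2 mol KMnO4 reacts with 5 mol H2C2O4, so n(H2C2O4) = 0.0006803 x 5/2 = 0.001701 mol.
[H2C2O4] = 0.001701 / 0.03880 L = 0.0438 M.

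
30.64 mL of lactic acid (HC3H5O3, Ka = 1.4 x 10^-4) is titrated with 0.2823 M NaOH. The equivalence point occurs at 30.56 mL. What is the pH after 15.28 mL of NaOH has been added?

3.85

15.28 mL is exactly half the equivalence volume (30.56/2), i.e. the half-equivalence point.
There, n(HA) = n(A^-), so pH = pKa = -log(1.4 x 10^-4) = 3.85.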